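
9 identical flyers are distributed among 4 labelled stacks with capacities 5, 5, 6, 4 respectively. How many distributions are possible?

By stars and bars, unrestricted non-negative solutions to x_1+…+x_4 = 9 number C(9+3,3) = 220.
Subtract solutions that violate a single cap (substitute x_i' = x_i − (cap_i+1)): x_1 ≥ 6 gives C(6,3) = 20; x_2 ≥ 6 gives C(6,3) = 20; x_3 ≥ 7 gives C(5,3) = 10; x_4 ≥ 5 gives C(7,3) = 35. Together 85.
No two caps can be exceeded simultaneously, so the pair terms are all 0.
By inclusion–exclusion the count is 220 − 85 + 0 = 135.

135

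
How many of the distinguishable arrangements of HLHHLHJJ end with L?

105

Fix L in the last position and arrange the remaining 7 letters.
Those 7 letters have H appearing 4 times and J appearing twice, giving (7)!/(4!·2!) = 105.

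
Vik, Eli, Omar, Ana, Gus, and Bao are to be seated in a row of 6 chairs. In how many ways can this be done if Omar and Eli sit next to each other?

240

Treat {Omar, Eli} as a single unit. There are 5 units to order, and the pair itself can be ordered 2 ways.
That gives 2 × 5! = 2 × 120 = 240.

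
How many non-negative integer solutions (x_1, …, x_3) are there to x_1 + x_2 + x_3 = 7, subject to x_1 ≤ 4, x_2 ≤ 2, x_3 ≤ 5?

By stars and bars, unrestricted non-negative solutions to x_1+…+x_3 = 7 number C(7+2,2) = 36.
Subtract solutions that violate a single cap (substitute x_i' = x_i − (cap_i+1)): x_1 ≥ 5 gives C(4,2) = 6; x_2 ≥ 3 gives C(6,2) = 15; x_3 ≥ 6 gives C(3,2) = 3. Together 24.
No two caps can be exceeded simultaneously, so the pair terms are all 0.
By inclusion–exclusion the count is 36 − 24 + 0 = 12.

12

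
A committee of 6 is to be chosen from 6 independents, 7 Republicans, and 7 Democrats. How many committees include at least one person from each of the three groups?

32340

With no constraint there are C(20,6) = 38760 possible selections.
Selections missing a whole group: no independents → C(14,6) = 3003; no Republicans → C(13,6) = 1716; no Democrats → C(13,6) = 1716.
Add back selections omitting two groups (i.e. drawn from a single group): C(6,6) + C(7,6) + C(7,6) = 15.
By inclusion–exclusion: 38760 − 6435 + 15 = 32340.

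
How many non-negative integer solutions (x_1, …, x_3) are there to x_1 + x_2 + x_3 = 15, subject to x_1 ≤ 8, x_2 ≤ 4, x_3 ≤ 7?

Ignoring the caps, the number of non-negative solutions to x_1+…+x_3 = 15 is C(17,2) = 136.
Subtract solutions that violate a single cap (substitute x_i' = x_i − (cap_i+1)): x_1 ≥ 9 gives C(8,2) = 28; x_2 ≥ 5 gives C(12,2) = 66; x_3 ≥ 8 gives C(9,2) = 36. Together 130.
Add back pairs where two caps are both exceeded: 3 + 0 + 6 = 9.
By inclusion–exclusion the count is 136 − 130 + 9 = 15.

15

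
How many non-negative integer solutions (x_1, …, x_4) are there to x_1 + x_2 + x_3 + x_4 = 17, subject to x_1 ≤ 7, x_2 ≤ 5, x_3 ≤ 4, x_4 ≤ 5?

Without the upper bounds there are C(20,3) = 1140 ways to split 17 among 4 variables.
Subtract solutions that violate a single cap (substitute x_i' = x_i − (cap_i+1)): x_1 ≥ 8 gives C(12,3) = 220; x_2 ≥ 6 gives C(14,3) = 364; x_3 ≥ 5 gives C(15,3) = 455; x_4 ≥ 6 gives C(14,3) = 364. Together 1403.
Add back pairs where two caps are both exceeded: 20 + 35 + 20 + 84 + 56 + 84 = 299.
Subtract triples: 0 + 0 + 0 + 1 = 1.
By inclusion–exclusion the count is 1140 − 1403 + 299 − 1 = 35.

35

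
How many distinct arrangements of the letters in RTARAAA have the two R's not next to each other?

75

Total arrangements of RTARAAA: 7!/(4!·2!) = 105.
If the two R's are adjacent, glue them into one block, leaving 6 items to arrange: (6)!/(4!) = 30 ways.
Subtracting, 105 − 30 = 75 arrangements keep the R's apart.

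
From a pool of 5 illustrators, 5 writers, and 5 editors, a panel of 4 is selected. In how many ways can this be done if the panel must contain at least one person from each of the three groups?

Total 4-person selections from all 15: C(15,4) = 1365.
Subtract selections that omit an entire group: no illustrators → C(10,4) = 210; no writers → C(10,4) = 210; no editors → C(10,4) = 210.
Add back selections omitting two groups (i.e. drawn from a single group): C(5,4) + C(5,4) + C(5,4) = 15.
By inclusion–exclusion: 1365 − 630 + 15 = 750.

750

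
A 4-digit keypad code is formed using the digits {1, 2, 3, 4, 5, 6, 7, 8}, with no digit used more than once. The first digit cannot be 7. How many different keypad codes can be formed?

The first digit has 8−1 = 7 choices (anything except 7).
The remaining 3 digits are filled from the other 7 symbols without repetition: 7 × 6 × 5 = 210.
Total: 7 × 210 = 1470.

1470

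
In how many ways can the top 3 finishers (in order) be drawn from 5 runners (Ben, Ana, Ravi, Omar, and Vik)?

60

There are 5 choices for 1st place, 4 for 2nd, and 3 for 3rd.
That gives 5 × 4 × 3 = 60.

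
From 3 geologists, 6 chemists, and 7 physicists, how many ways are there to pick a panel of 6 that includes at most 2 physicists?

Split by how many physicists are chosen (0 through 2).
Sum: C(7,0)·C(9,6) + C(7,1)·C(9,5) + C(7,2)·C(9,4) = 84 + 882 + 2646 = 3612.

3612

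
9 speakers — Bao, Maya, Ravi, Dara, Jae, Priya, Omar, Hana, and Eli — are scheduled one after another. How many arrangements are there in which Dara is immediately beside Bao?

Treat {Dara, Bao} as a single unit. There are 8 units to order, and the pair itself can be ordered 2 ways.
That gives 2 × 8! = 2 × 40320 = 80640.

80640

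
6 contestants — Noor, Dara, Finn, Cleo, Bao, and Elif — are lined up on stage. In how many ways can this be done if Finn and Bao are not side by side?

Of the 6! = 720 arrangements, those with Finn and Bao adjacent number 2 × 5! = 240 (treat the pair as a block with 2 internal orders).
Complementary counting: 720 − 240 = 480.

480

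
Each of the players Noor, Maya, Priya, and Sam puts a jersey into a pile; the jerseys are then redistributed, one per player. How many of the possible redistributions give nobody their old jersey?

This is the derangement count D_4: permutations of 4 items with no fixed point.
By inclusion–exclusion this is Σ_{j=0}^{4} (−1)^j C(4,j)·(4−j)!.
Computing: 24 − 24 + 12 − 4 + 1 = 9.

9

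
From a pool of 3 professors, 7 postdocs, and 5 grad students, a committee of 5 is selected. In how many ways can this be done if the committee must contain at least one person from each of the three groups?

1925

With no constraint there are C(15,5) = 3003 possible selections.
Subtract selections that omit an entire group: no professors → C(12,5) = 792; no postdocs → C(8,5) = 56; no grad students → C(10,5) = 252.
Add back selections omitting two groups (i.e. drawn from a single group): C(3,5) + C(7,5) + C(5,5) = 22.
By inclusion–exclusion: 3003 − 1100 + 22 = 1925.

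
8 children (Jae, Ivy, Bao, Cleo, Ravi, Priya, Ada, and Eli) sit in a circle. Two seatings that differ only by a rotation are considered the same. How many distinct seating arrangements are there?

5040

Seat Jae anywhere (absorbing the rotational symmetry), then permute the other 7: (7)! = 5040.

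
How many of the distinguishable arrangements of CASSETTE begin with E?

With the first slot taken by E, it remains to arrange the other 7 letters (CASSTTE).
Those 7 letters have S appearing twice and T appearing twice, giving (7)!/(2!·2!) = 1260.

1260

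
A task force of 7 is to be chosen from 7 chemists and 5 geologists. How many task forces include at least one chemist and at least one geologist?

Unrestricted: C(12,7) = 792 ways to pick any 7 of the 12.
Subtract selections that omit an entire group: no chemists → C(5,7) = 0; no geologists → C(7,7) = 1.
Both groups omitted at once is impossible, so 792 − 1 = 791.

791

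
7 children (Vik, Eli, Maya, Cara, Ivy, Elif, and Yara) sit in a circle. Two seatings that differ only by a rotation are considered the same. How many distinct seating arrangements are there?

Fix one person's seat to break rotational symmetry; the remaining 6 people can be arranged in (6)! = 720 ways.

720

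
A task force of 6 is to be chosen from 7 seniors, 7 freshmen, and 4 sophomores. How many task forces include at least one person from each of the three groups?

With no constraint there are C(18,6) = 18564 possible selections.
Subtract selections that omit an entire group: no seniors → C(11,6) = 462; no freshmen → C(11,6) = 462; no sophomores → C(14,6) = 3003.
Add back selections omitting two groups (i.e. drawn from a single group): C(7,6) + C(7,6) + C(4,6) = 14.
By inclusion–exclusion: 18564 − 3927 + 14 = 14651.

14651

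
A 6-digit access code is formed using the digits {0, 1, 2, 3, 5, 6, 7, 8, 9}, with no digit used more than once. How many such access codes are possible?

60480

Choose and order 6 of the 9 symbols: the first digit has 9 options, the next 8, and so on down to 4.
That product is 9 × 8 × 7 × 6 × 5 × 4 = 60480.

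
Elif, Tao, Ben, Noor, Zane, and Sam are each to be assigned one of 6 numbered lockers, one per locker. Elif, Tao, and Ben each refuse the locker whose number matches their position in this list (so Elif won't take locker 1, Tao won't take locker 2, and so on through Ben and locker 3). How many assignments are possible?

Let Aᵢ (for i ∈ {1, 2, 3}) be the placements that put person i in their forbidden locker. Any j of these fix j positions, leaving (6−j)! ways to fill the rest, and there are C(3,j) ways to pick which j.
By inclusion–exclusion, the number of valid placements is Σ_{j=0}^{3} (−1)^j C(3,j)·(6−j)!.
Computing: 720 − 360 + 72 − 6 = 426.

426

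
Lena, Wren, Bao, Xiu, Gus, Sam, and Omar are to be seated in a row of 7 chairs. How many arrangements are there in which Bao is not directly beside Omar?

3600

Of the 7! = 5040 arrangements, those with Bao and Omar adjacent number 2 × 6! = 1440 (treat the pair as a block with 2 internal orders).
So 5040 − 1440 = 3600 arrangements keep them apart.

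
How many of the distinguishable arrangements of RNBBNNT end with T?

60

Fix T in the last position and arrange the remaining 6 letters.
Those 6 letters have B appearing twice and N appearing 3 times, giving (6)!/(3!·2!) = 60.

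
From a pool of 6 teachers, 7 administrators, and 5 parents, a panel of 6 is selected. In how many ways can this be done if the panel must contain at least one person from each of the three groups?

15470

With no constraint there are C(18,6) = 18564 possible selections.
Selections missing a whole group: no teachers → C(12,6) = 924; no administrators → C(11,6) = 462; no parents → C(13,6) = 1716.
Add back selections omitting two groups (i.e. drawn from a single group): C(6,6) + C(7,6) + C(5,6) = 8.
By inclusion–exclusion: 18564 − 3102 + 8 = 15470.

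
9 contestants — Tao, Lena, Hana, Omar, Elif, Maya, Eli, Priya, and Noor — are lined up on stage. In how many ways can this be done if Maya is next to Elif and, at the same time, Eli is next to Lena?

Treat {Maya,Elif} as one block (2 orders) and {Eli,Lena} as another (2 orders).
That leaves 7 units to arrange: 2 × 2 × 7! = 4 × 5040 = 20160.

20160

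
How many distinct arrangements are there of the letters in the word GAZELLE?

1260

The 7 letters of GAZELLE have repeats: E appearing twice and L appearing twice.
So there are 7! / (2!·2!) = 1260 distinguishable arrangements.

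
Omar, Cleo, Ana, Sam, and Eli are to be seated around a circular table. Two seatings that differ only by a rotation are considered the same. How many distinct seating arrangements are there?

24

Around a circle, 5 distinct people have 5!/5 = (4)! = 24 rotationally distinct seatings.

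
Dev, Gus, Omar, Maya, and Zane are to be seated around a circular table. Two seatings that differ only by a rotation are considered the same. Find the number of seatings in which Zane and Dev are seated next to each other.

Glue Zane and Dev into a block (2 internal orders). Seating 4 units around a circle gives (3)! arrangements.
So 2 × (3)! = 2 × 6 = 12.

12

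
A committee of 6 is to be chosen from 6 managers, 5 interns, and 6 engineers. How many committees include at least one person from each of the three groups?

10530

With no constraint there are C(17,6) = 12376 possible selections.
Selections missing a whole group: no managers → C(11,6) = 462; no interns → C(12,6) = 924; no engineers → C(11,6) = 462.
Add back selections omitting two groups (i.e. drawn from a single group): C(6,6) + C(5,6) + C(6,6) = 2.
By inclusion–exclusion: 12376 − 1848 + 2 = 10530.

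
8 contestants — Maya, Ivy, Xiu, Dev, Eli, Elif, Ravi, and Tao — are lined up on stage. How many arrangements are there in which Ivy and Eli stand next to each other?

Glue Ivy and Eli into one block (2 internal orders), leaving 7 units to arrange in a row.
So the count is 2·(7)! = 10080.

10080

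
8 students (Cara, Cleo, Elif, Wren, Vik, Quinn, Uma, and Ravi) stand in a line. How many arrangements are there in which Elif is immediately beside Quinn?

Treat {Elif, Quinn} as a single unit. There are 7 units to order, and the pair itself can be ordered 2 ways.
That gives 2 × 7! = 2 × 5040 = 10080.

10080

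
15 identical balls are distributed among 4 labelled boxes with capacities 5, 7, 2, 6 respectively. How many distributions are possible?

By stars and bars, unrestricted non-negative solutions to x_1+…+x_4 = 15 number C(15+3,3) = 816.
Subtract solutions that violate a single cap (substitute x_i' = x_i − (cap_i+1)): x_1 ≥ 6 gives C(12,3) = 220; x_2 ≥ 8 gives C(10,3) = 120; x_3 ≥ 3 gives C(15,3) = 455; x_4 ≥ 7 gives C(11,3) = 165. Together 960.
Add back pairs where two caps are both exceeded: 4 + 84 + 10 + 35 + 1 + 56 = 190.
By inclusion–exclusion the count is 816 − 960 + 190 = 46.

46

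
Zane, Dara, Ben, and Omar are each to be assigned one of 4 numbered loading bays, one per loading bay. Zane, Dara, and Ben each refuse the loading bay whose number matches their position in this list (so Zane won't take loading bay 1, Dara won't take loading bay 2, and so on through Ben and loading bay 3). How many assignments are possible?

11

Let Aᵢ (for i ∈ {1, 2, 3}) be the placements that put person i in their forbidden loading bay. Any j of these fix j positions, leaving (4−j)! ways to fill the rest, and there are C(3,j) ways to pick which j.
By inclusion–exclusion, the number of valid placements is Σ_{j=0}^{3} (−1)^j C(3,j)·(4−j)!.
Computing: 24 − 18 + 6 − 1 = 11.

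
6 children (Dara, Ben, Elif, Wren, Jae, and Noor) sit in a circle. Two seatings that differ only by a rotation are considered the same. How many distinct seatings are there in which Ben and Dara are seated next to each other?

48

Glue Ben and Dara into a block (2 internal orders). Seating 5 units around a circle gives (4)! arrangements.
So 2 × (4)! = 2 × 24 = 48.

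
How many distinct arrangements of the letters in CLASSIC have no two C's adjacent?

900

There are 7!/(2!·2!) = 1260 arrangements of CLASSIC in total.
Arrangements with the C's together: treat CC as one letter, giving (6)!/(2!) = 360.
Hence 1260 − 360 = 900.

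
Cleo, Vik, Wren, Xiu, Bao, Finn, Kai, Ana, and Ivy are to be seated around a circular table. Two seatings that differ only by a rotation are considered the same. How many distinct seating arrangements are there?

Seat Cleo anywhere (absorbing the rotational symmetry), then permute the other 8: (8)! = 40320.

40320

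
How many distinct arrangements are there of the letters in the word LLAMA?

LLAMA has 5 letters with A appearing twice and L appearing twice.
So there are 5! / (2!·2!) = 30 distinguishable arrangements.

30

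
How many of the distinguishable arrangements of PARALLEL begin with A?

With the first slot taken by A, it remains to arrange the other 7 letters (PRALLEL).
Those 7 letters have L appearing 3 times, giving (7)!/(3!) = 840.

840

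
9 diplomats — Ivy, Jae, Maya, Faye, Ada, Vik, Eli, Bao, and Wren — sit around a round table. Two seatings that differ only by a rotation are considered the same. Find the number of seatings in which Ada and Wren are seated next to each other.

Treat {Ada, Wren} as one unit (2 internal orders) and seat the resulting 8 units around the table: (7)! circular arrangements.
So 2 × (7)! = 2 × 5040 = 10080.

10080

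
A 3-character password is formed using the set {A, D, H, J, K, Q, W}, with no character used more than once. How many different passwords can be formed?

With no repetition, fill the 3 characters in order: 7 choices, then 6, down to 5.
That product is 7 × 6 × 5 = 210.

210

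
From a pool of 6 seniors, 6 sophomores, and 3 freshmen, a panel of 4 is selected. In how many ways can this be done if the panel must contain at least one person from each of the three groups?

648

Unrestricted: C(15,4) = 1365 ways to pick any 4 of the 15.
Selections missing a whole group: no seniors → C(9,4) = 126; no sophomores → C(9,4) = 126; no freshmen → C(12,4) = 495.
Add back selections omitting two groups (i.e. drawn from a single group): C(6,4) + C(6,4) + C(3,4) = 30.
By inclusion–exclusion: 1365 − 747 + 30 = 648.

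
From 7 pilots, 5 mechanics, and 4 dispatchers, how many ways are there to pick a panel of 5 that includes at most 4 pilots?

Split by how many pilots are chosen (0 through 4).
Sum: C(7,0)·C(9,5) + C(7,1)·C(9,4) + C(7,2)·C(9,3) + C(7,3)·C(9,2) + C(7,4)·C(9,1) = 126 + 882 + 1764 + 1260 + 315 = 4347.

4347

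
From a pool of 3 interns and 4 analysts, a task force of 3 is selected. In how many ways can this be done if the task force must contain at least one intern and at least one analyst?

30

Unrestricted: C(7,3) = 35 ways to pick any 3 of the 7.
Subtract selections that omit an entire group: no interns → C(4,3) = 4; no analysts → C(3,3) = 1.
Both groups omitted at once is impossible, so 35 − 5 = 30.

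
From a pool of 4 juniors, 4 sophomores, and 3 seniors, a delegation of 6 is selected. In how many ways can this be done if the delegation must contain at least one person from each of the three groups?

420

Total 6-person selections from all 11: C(11,6) = 462.
Selections missing a whole group: no juniors → C(7,6) = 7; no sophomores → C(7,6) = 7; no seniors → C(8,6) = 28.
Add back selections omitting two groups (i.e. drawn from a single group): C(4,6) + C(4,6) + C(3,6) = 0.
By inclusion–exclusion: 462 − 42 + 0 = 420.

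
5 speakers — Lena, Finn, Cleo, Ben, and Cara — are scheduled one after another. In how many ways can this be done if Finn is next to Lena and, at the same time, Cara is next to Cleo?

24

Treat {Finn,Lena} as one block (2 orders) and {Cara,Cleo} as another (2 orders).
That leaves 3 units to arrange: 2 × 2 × 3! = 4 × 6 = 24.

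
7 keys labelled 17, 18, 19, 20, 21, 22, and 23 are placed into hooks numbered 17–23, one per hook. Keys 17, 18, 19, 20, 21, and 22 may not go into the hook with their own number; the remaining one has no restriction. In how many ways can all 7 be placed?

Let Aᵢ (for 17 ≤ i ≤ 22) be the placements that put key i in its forbidden hook. Any j of these fix j positions, leaving (7−j)! ways to fill the rest, and there are C(6,j) ways to pick which j.
By inclusion–exclusion, the number of valid placements is Σ_{j=0}^{6} (−1)^j C(6,j)·(7−j)!.
Computing: 5040 − 4320 + 1800 − 480 + 90 − 12 + 1 = 2119.

2119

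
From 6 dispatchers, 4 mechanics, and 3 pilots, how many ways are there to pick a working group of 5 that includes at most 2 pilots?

1242

Split by how many pilots are chosen (0 through 2).
Sum: C(3,0)·C(10,5) + C(3,1)·C(10,4) + C(3,2)·C(10,3) = 252 + 630 + 360 = 1242.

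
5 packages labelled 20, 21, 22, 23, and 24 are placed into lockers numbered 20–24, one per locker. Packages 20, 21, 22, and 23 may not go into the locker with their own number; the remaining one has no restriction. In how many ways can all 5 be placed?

53

Let Aᵢ (for 20 ≤ i ≤ 23) be the placements that put package i in its forbidden locker. Any j of these fix j positions, leaving (5−j)! ways to fill the rest, and there are C(4,j) ways to pick which j.
By inclusion–exclusion, the number of valid placements is Σ_{j=0}^{4} (−1)^j C(4,j)·(5−j)!.
Computing: 120 − 96 + 36 − 8 + 1 = 53.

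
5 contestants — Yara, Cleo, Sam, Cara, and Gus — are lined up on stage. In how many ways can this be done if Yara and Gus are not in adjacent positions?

72

Of the 5! = 120 arrangements, those with Yara and Gus adjacent number 2 × 4! = 48 (treat the pair as a block with 2 internal orders).
So 120 − 48 = 72 arrangements keep them apart.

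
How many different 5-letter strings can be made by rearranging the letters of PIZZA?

PIZZA has 5 letters with Z appearing twice.
So there are 5! / (2!) = 60 distinguishable arrangements.

60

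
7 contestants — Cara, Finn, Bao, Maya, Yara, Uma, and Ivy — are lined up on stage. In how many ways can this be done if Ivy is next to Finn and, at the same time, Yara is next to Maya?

Treat {Ivy,Finn} as one block (2 orders) and {Yara,Maya} as another (2 orders).
That leaves 5 units to arrange: 2 × 2 × 5! = 4 × 120 = 480.

480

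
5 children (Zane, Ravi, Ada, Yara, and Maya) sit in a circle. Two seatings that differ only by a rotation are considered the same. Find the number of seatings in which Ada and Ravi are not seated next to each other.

Without the restriction there are (4)! = 24 seatings.
Those with Ada next to Ravi: fuse the pair into one unit and seat 4 units around a circle — 2·(3)! = 12.
Subtracting, 24 − 12 = 12.

12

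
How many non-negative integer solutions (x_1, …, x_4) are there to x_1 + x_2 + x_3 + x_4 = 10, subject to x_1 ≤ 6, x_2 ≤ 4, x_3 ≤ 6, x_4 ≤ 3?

Without the upper bounds there are C(13,3) = 286 ways to split 10 among 4 variables.
Subtract solutions that violate a single cap (substitute x_i' = x_i − (cap_i+1)): x_1 ≥ 7 gives C(6,3) = 20; x_2 ≥ 5 gives C(8,3) = 56; x_3 ≥ 7 gives C(6,3) = 20; x_4 ≥ 4 gives C(9,3) = 84. Together 180.
Add back pairs where two caps are both exceeded: 0 + 0 + 0 + 0 + 4 + 0 = 4.
By inclusion–exclusion the count is 286 − 180 + 4 = 110.

110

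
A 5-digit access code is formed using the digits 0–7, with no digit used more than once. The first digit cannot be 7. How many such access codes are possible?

5880

The first digit has 8−1 = 7 choices (anything except 7).
The remaining 4 digits are filled from the other 7 symbols without repetition: 7 × 6 × 5 × 4 = 840.
Total: 7 × 840 = 5880.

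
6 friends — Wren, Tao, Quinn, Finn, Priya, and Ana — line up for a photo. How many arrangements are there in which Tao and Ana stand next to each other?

240

Glue Tao and Ana into one block (2 internal orders), leaving 5 units to arrange in a row.
That gives 2 × 5! = 2 × 120 = 240.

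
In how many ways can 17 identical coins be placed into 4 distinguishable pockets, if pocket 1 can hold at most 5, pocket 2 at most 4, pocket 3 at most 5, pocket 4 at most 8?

55

By stars and bars, unrestricted non-negative solutions to x_1+…+x_4 = 17 number C(17+3,3) = 1140.
Subtract solutions that violate a single cap (substitute x_i' = x_i − (cap_i+1)): x_1 ≥ 6 gives C(14,3) = 364; x_2 ≥ 5 gives C(15,3) = 455; x_3 ≥ 6 gives C(14,3) = 364; x_4 ≥ 9 gives C(11,3) = 165. Together 1348.
Add back pairs where two caps are both exceeded: 84 + 56 + 10 + 84 + 20 + 10 = 264.
Subtract triples: 1 + 0 + 0 + 0 = 1.
By inclusion–exclusion the count is 1140 − 1348 + 264 − 1 = 55.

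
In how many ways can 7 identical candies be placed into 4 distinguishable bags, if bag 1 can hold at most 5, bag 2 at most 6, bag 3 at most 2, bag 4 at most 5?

76

Without the upper bounds there are C(10,3) = 120 ways to split 7 among 4 bags.
Subtract solutions that violate a single cap (substitute x_i' = x_i − (cap_i+1)): x_1 ≥ 6 gives C(4,3) = 4; x_2 ≥ 7 gives C(3,3) = 1; x_3 ≥ 3 gives C(7,3) = 35; x_4 ≥ 6 gives C(4,3) = 4. Together 44.
No two caps can be exceeded simultaneously, so the pair terms are all 0.
By inclusion–exclusion the count is 120 − 44 + 0 = 76.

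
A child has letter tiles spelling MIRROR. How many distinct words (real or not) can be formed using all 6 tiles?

120

Letter multiplicities in MIRROR: I×1, M×1, O×1, R×3.
Dividing 6! = 720 by 3! = 6 for the repeated letters gives 120.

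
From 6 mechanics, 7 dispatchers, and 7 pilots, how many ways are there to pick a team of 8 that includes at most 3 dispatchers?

Split by how many dispatchers are chosen (0 through 3).
Sum: C(7,0)·C(13,8) + C(7,1)·C(13,7) + C(7,2)·C(13,6) + C(7,3)·C(13,5) = 1287 + 12012 + 36036 + 45045 = 94380.

94380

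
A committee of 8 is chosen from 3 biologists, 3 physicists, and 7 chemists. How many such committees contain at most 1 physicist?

Split by how many physicists are chosen (0 through 1).
Sum: C(3,0)·C(10,8) + C(3,1)·C(10,7) = 45 + 360 = 405.

405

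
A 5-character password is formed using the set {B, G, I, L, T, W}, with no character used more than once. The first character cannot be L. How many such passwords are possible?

The first character has 6−1 = 5 choices (anything except L).
The remaining 4 characters are filled from the other 5 symbols without repetition: 5 × 4 × 3 × 2 = 120.
Total: 5 × 120 = 600.

600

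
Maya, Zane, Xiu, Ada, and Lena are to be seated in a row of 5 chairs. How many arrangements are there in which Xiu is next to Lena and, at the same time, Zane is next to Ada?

24

Treat {Xiu,Lena} as one block (2 orders) and {Zane,Ada} as another (2 orders).
That leaves 3 units to arrange: 2 × 2 × 3! = 4 × 6 = 24.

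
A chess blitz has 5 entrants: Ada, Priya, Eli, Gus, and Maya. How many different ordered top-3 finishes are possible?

60

This is an ordered selection of 3 from 5: P(5,3).
That gives 5 × 4 × 3 = 60.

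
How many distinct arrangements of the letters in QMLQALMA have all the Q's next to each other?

630

Treat the 2 copies of Q as a single block. The multiset to arrange is then {QQ, A, A, L, L, M, M}, 7 items in all.
That gives (7)!/(2!·2!·2!) = 630 arrangements.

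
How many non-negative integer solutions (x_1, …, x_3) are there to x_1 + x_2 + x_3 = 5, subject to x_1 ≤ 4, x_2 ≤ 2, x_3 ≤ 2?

Ignoring the caps, the number of non-negative solutions to x_1+…+x_3 = 5 is C(7,2) = 21.
Subtract solutions that violate a single cap (substitute x_i' = x_i − (cap_i+1)): x_1 ≥ 5 gives C(2,2) = 1; x_2 ≥ 3 gives C(4,2) = 6; x_3 ≥ 3 gives C(4,2) = 6. Together 13.
No two caps can be exceeded simultaneously, so the pair terms are all 0.
By inclusion–exclusion the count is 21 − 13 + 0 = 8.

8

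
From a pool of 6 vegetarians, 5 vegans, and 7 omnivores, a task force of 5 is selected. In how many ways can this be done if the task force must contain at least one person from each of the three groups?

6055

With no constraint there are C(18,5) = 8568 possible selections.
Subtract selections that omit an entire group: no vegetarians → C(12,5) = 792; no vegans → C(13,5) = 1287; no omnivores → C(11,5) = 462.
Add back selections omitting two groups (i.e. drawn from a single group): C(6,5) + C(5,5) + C(7,5) = 28.
By inclusion–exclusion: 8568 − 2541 + 28 = 6055.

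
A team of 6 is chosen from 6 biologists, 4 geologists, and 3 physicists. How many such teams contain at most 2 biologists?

Split by how many biologists are chosen (0 through 2).
Sum: C(6,0)·C(7,6) + C(6,1)·C(7,5) + C(6,2)·C(7,4) = 7 + 126 + 525 = 658.

658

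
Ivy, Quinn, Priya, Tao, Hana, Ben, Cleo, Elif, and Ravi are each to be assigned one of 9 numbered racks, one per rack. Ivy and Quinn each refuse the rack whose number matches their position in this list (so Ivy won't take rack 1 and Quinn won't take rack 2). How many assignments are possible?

Let Aᵢ (for i ∈ {1, 2}) be the placements that put person i in their forbidden rack. Any j of these fix j positions, leaving (9−j)! ways to fill the rest, and there are C(2,j) ways to pick which j.
By inclusion–exclusion, the number of valid placements is Σ_{j=0}^{2} (−1)^j C(2,j)·(9−j)!.
Computing: 362880 − 80640 + 5040 = 287280.

287280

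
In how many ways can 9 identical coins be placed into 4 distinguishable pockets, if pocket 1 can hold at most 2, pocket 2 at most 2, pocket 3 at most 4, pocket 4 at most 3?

Ignoring the caps, the number of non-negative solutions to x_1+…+x_4 = 9 is C(12,3) = 220.
Subtract solutions that violate a single cap (substitute x_i' = x_i − (cap_i+1)): x_1 ≥ 3 gives C(9,3) = 84; x_2 ≥ 3 gives C(9,3) = 84; x_3 ≥ 5 gives C(7,3) = 35; x_4 ≥ 4 gives C(8,3) = 56. Together 259.
Add back pairs where two caps are both exceeded: 20 + 4 + 10 + 4 + 10 + 1 = 49.
By inclusion–exclusion the count is 220 − 259 + 49 = 10.

10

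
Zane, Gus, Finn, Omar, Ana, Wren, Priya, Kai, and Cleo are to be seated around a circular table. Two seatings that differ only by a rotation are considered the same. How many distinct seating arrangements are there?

40320

Around a circle, 9 distinct people have 9!/9 = (8)! = 40320 rotationally distinct seatings.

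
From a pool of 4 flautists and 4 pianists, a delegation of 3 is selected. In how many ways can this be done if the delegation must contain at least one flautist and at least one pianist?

48

Unrestricted: C(8,3) = 56 ways to pick any 3 of the 8.
Subtract selections that omit an entire group: no flautists → C(4,3) = 4; no pianists → C(4,3) = 4.
Both groups omitted at once is impossible, so 56 − 8 = 48.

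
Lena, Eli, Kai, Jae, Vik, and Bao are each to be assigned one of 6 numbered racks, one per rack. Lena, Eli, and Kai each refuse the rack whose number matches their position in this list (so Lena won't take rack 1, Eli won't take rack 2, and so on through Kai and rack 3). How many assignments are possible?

426

Let Aᵢ (for i ∈ {1, 2, 3}) be the placements that put person i in their forbidden rack. Any j of these fix j positions, leaving (6−j)! ways to fill the rest, and there are C(3,j) ways to pick which j.
By inclusion–exclusion, the number of valid placements is Σ_{j=0}^{3} (−1)^j C(3,j)·(6−j)!.
Computing: 720 − 360 + 72 − 6 = 426.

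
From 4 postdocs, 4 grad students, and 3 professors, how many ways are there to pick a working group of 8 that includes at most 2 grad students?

Split by how many grad students are chosen (0 through 2).
Sum: C(4,0)·C(7,8) + C(4,1)·C(7,7) + C(4,2)·C(7,6) = 0 + 4 + 42 = 46.

46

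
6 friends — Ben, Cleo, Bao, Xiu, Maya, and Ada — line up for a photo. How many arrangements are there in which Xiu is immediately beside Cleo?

240

Place the 4 others and the Xiu-Cleo pair as 5 objects in a line; the pair has 2 internal arrangements.
So the count is 2·(5)! = 240.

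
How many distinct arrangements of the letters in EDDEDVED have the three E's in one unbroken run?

Treat the 3 copies of E as a single block. The multiset to arrange is then {EEE, D, D, D, D, V}, 6 items in all.
That gives (6)!/(4!) = 30 arrangements.

30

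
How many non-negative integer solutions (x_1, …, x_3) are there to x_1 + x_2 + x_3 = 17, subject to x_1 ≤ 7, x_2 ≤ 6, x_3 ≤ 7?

Ignoring the caps, the number of non-negative solutions to x_1+…+x_3 = 17 is C(19,2) = 171.
Subtract solutions that violate a single cap (substitute x_i' = x_i − (cap_i+1)): x_1 ≥ 8 gives C(11,2) = 55; x_2 ≥ 7 gives C(12,2) = 66; x_3 ≥ 8 gives C(11,2) = 55. Together 176.
Add back pairs where two caps are both exceeded: 6 + 3 + 6 = 15.
By inclusion–exclusion the count is 171 − 176 + 15 = 10.

10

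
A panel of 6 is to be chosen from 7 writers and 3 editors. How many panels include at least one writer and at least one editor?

203

With no constraint there are C(10,6) = 210 possible selections.
Subtract selections that omit an entire group: no writers → C(3,6) = 0; no editors → C(7,6) = 7.
Both groups omitted at once is impossible, so 210 − 7 = 203.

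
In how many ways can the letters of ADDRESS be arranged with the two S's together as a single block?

Treat the 2 copies of S as a single block. The multiset to arrange is then {SS, A, D, D, E, R}, 6 items in all.
That gives (6)!/(2!) = 360 arrangements.

360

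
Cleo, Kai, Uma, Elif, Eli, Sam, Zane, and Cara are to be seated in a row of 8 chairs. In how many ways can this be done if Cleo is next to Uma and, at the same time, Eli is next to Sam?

Treat {Cleo,Uma} as one block (2 orders) and {Eli,Sam} as another (2 orders).
That leaves 6 units to arrange: 2 × 2 × 6! = 4 × 720 = 2880.

2880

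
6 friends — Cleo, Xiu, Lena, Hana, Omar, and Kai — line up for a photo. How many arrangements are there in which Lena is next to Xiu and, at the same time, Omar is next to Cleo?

Treat {Lena,Xiu} as one block (2 orders) and {Omar,Cleo} as another (2 orders).
That leaves 4 units to arrange: 2 × 2 × 4! = 4 × 24 = 96.

96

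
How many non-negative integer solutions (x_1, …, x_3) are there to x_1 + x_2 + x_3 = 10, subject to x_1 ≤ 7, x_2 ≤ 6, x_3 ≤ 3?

Ignoring the caps, the number of non-negative solutions to x_1+…+x_3 = 10 is C(12,2) = 66.
Subtract solutions that violate a single cap (substitute x_i' = x_i − (cap_i+1)): x_1 ≥ 8 gives C(4,2) = 6; x_2 ≥ 7 gives C(5,2) = 10; x_3 ≥ 4 gives C(8,2) = 28. Together 44.
No two caps can be exceeded simultaneously, so the pair terms are all 0.
By inclusion–exclusion the count is 66 − 44 + 0 = 22.

22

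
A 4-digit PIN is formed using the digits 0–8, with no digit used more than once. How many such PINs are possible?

3024

Choose and order 4 of the 9 symbols: the first digit has 9 options, the next 8, then 7, 6.
That product is 9 × 8 × 7 × 6 = 3024.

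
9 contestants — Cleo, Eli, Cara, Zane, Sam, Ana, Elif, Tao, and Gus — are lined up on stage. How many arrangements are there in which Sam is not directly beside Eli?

282240

There are 9! = 362880 arrangements in all. If Sam and Eli are adjacent, merging them into one block gives 2·(8)! = 80640 arrangements.
So 362880 − 80640 = 282240 arrangements keep them apart.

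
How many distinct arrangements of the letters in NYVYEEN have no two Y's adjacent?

Total arrangements of NYVYEEN: 7!/(2!·2!·2!) = 630.
If the two Y's are adjacent, glue them into one block, leaving 6 items to arrange: (6)!/(2!·2!) = 180 ways.
Hence 630 − 180 = 450.

450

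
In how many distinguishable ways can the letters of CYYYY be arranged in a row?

Letter multiplicities in CYYYY: C×1, Y×4.
Dividing 5! = 120 by 4! = 24 for the repeated letters gives 5.

5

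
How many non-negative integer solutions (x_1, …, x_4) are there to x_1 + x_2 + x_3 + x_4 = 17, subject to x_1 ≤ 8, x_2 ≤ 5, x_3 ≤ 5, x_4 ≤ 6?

Without the upper bounds there are C(20,3) = 1140 ways to split 17 among 4 variables.
Subtract solutions that violate a single cap (substitute x_i' = x_i − (cap_i+1)): x_1 ≥ 9 gives C(11,3) = 165; x_2 ≥ 6 gives C(14,3) = 364; x_3 ≥ 6 gives C(14,3) = 364; x_4 ≥ 7 gives C(13,3) = 286. Together 1179.
Add back pairs where two caps are both exceeded: 10 + 10 + 4 + 56 + 35 + 35 = 150.
By inclusion–exclusion the count is 1140 − 1179 + 150 = 111.

111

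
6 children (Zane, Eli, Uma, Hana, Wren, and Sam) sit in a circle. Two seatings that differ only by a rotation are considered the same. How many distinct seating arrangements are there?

120

Seat Zane anywhere (absorbing the rotational symmetry), then permute the other 5: (5)! = 120.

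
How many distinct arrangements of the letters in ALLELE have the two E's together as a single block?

20

Treat the 2 copies of E as a single block. The multiset to arrange is then {EE, A, L, L, L}, 5 items in all.
That gives (5)!/(3!) = 20 arrangements.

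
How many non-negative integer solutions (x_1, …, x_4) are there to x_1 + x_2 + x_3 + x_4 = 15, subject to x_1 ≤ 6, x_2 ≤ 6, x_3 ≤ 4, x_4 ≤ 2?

19

By stars and bars, unrestricted non-negative solutions to x_1+…+x_4 = 15 number C(15+3,3) = 816.
Subtract solutions that violate a single cap (substitute x_i' = x_i − (cap_i+1)): x_1 ≥ 7 gives C(11,3) = 165; x_2 ≥ 7 gives C(11,3) = 165; x_3 ≥ 5 gives C(13,3) = 286; x_4 ≥ 3 gives C(15,3) = 455. Together 1071.
Add back pairs where two caps are both exceeded: 4 + 20 + 56 + 20 + 56 + 120 = 276.
Subtract triples: 0 + 0 + 1 + 1 = 2.
By inclusion–exclusion the count is 816 − 1071 + 276 − 2 = 19.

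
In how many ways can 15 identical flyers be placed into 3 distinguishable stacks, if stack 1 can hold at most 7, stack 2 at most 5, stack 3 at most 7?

Ignoring the caps, the number of non-negative solutions to x_1+…+x_3 = 15 is C(17,2) = 136.
Subtract solutions that violate a single cap (substitute x_i' = x_i − (cap_i+1)): x_1 ≥ 8 gives C(9,2) = 36; x_2 ≥ 6 gives C(11,2) = 55; x_3 ≥ 8 gives C(9,2) = 36. Together 127.
Add back pairs where two caps are both exceeded: 3 + 0 + 3 = 6.
By inclusion–exclusion the count is 136 − 127 + 6 = 15.

15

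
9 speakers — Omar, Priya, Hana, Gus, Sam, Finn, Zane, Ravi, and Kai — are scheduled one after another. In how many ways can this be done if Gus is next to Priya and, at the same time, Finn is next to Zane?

20160

Treat {Gus,Priya} as one block (2 orders) and {Finn,Zane} as another (2 orders).
That leaves 7 units to arrange: 2 × 2 × 7! = 4 × 5040 = 20160.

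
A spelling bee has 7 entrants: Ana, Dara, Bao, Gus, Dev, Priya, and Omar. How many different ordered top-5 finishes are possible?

This is an ordered selection of 5 from 7: P(7,5).
That gives 7 × 6 × 5 × 4 × 3 = 2520.

2520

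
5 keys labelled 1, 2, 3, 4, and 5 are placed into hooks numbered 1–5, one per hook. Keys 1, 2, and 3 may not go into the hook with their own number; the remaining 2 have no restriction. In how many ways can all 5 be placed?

64

Let Aᵢ (for i ∈ {1, 2, 3}) be the placements that put key i in its forbidden hook. Any j of these fix j positions, leaving (5−j)! ways to fill the rest, and there are C(3,j) ways to pick which j.
By inclusion–exclusion, the number of valid placements is Σ_{j=0}^{3} (−1)^j C(3,j)·(5−j)!.
Computing: 120 − 72 + 18 − 2 = 64.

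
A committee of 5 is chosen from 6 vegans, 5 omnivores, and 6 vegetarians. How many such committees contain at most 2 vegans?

Split by how many vegans are chosen (0 through 2).
Sum: C(6,0)·C(11,5) + C(6,1)·C(11,4) + C(6,2)·C(11,3) = 462 + 1980 + 2475 = 4917.

4917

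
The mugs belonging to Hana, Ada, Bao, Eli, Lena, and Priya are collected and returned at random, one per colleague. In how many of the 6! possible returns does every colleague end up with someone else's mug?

265

Let Aᵢ be the assignments in which colleague i gets their own mug. We want the size of the complement of A₁∪…∪A_6.
By inclusion–exclusion this is Σ_{j=0}^{6} (−1)^j C(6,j)·(6−j)!.
Computing: 720 − 720 + 360 − 120 + 30 − 6 + 1 = 265.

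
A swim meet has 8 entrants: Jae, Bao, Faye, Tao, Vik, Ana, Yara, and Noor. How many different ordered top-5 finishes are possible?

6720

There are 8 choices for 1st place, 7 for 2nd, and so on down to 4 for position 5.
That gives 8 × 7 × 6 × 5 × 4 = 6720.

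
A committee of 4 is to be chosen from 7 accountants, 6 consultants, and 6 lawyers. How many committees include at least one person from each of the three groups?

2016

Total 4-person selections from all 19: C(19,4) = 3876.
Subtract selections that omit an entire group: no accountants → C(12,4) = 495; no consultants → C(13,4) = 715; no lawyers → C(13,4) = 715.
Add back selections omitting two groups (i.e. drawn from a single group): C(7,4) + C(6,4) + C(6,4) = 65.
By inclusion–exclusion: 3876 − 1925 + 65 = 2016.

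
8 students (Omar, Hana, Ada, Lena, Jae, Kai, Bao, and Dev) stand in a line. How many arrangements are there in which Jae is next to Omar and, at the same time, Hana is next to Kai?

Treat {Jae,Omar} as one block (2 orders) and {Hana,Kai} as another (2 orders).
That leaves 6 units to arrange: 2 × 2 × 6! = 4 × 720 = 2880.

2880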